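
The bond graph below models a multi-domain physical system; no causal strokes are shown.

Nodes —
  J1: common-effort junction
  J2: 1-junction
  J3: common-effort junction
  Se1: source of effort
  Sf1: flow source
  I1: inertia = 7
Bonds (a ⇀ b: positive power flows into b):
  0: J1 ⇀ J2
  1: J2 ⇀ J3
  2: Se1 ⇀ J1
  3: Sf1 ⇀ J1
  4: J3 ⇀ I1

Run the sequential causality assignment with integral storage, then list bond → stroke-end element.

β0 stroke→J2
β1 stroke→J3
β2 stroke→J1
β3 stroke→Sf1
β4 stroke→I1

β2 stroke→J1  (Se1 fixes effort; stroke away)
β3 stroke→Sf1  (Sf1 (Sf) sets flow on bond)
β0 stroke→J2  (0-jn J1 has e-setter on 2)
β1 stroke→J3  (J2: last free bond brings flow in)
β4 stroke→I1  (common-e at J3 fixed by 1)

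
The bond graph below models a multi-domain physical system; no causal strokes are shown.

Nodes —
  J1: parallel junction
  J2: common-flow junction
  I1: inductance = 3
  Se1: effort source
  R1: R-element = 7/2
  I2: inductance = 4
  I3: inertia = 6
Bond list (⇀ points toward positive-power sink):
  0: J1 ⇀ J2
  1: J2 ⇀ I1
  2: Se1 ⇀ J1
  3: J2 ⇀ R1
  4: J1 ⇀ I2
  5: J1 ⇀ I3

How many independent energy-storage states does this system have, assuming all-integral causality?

#2 stroke→J1  (Se1: effort source, stroke at far end)
#0 stroke→J2  (0-jn J1 has e-setter on 2)
#4 stroke→I2  (J1 effort already set via bond 2)
#5 stroke→I3  (0-jn J1 has e-setter on 2)
#1 stroke→I1  (prefer integral on I1)
#3 stroke→J2  (1-jn J2 has f-setter on 1)

3  (I1, I2, I3 all integral)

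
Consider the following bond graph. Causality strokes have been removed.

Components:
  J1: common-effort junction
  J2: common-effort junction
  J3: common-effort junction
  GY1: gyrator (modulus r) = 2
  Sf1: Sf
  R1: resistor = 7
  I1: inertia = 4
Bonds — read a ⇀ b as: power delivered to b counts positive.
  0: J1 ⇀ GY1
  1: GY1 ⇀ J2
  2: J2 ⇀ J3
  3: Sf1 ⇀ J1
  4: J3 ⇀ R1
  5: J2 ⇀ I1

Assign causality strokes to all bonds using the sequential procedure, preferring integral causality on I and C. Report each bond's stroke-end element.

b3 →Sf1  (source Sf1 imposes f)
b0 →J1  (J1: last free bond brings effort in)
b1 →J2  (GY1: gyrator matches bond 0)
b2 →J3  (J2 effort already set via bond 1)
b5 →I1  (J2 effort already set via bond 1)
b4 →R1  (J3: bond 2 brought effort, rest push out)

bond 0 →J1
bond 1 →J2
bond 2 →J3
bond 3 →Sf1
bond 4 →R1
bond 5 →I1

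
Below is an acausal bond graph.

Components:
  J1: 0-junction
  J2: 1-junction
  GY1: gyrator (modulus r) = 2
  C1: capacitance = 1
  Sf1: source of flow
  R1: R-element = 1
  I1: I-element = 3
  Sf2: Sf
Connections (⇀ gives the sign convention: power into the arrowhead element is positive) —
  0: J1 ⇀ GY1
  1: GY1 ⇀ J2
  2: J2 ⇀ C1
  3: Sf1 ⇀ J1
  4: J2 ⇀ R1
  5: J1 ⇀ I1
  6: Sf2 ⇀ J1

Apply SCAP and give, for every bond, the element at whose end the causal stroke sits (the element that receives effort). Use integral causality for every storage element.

bond 0 |J1
bond 1 |J2
bond 2 |J2
bond 3 |Sf1
bond 4 |R1
bond 5 |I1
bond 6 |Sf2

β3 stroke at Sf1  (source Sf1 imposes f)
β6 stroke at Sf2  (source Sf2 imposes f)
β2 stroke at J2  (C1 integral (e out))
β5 stroke at I1  (I1 integral (f out))
β0 stroke at J1  (only one effort-in slot at J1)
β1 stroke at J2  (GY1: gyrator matches bond 0)
β4 stroke at R1  (J2 needs exactly one f-in)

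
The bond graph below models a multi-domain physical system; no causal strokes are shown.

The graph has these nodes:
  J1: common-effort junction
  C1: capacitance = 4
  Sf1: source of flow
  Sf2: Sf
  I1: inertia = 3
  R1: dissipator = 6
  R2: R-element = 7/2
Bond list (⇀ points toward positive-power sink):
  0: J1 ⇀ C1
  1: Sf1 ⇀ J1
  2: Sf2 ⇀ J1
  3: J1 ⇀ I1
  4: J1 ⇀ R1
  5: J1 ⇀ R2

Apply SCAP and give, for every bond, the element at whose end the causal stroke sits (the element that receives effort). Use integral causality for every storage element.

β0 →J1
β1 →Sf1
β2 →Sf2
β3 →I1
β4 →R1
β5 →R2

bond 1 stroke→Sf1  (Sf1: flow source, stroke at near end)
bond 2 stroke→Sf2  (source Sf2 imposes f)
bond 0 stroke→J1  (C1 integral (e out))
bond 3 stroke→I1  (common-e at J1 fixed by 0)
bond 4 stroke→R1  (J1 effort already set via bond 0)
bond 5 stroke→R2  (J1 effort already set via bond 0)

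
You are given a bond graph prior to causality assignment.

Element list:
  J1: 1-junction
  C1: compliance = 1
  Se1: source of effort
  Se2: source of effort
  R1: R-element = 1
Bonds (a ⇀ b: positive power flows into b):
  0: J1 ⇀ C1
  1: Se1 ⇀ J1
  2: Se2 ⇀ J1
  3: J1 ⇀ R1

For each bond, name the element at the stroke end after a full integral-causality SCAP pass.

#0 →J1
#1 →J1
#2 →J1
#3 →R1

bond 1 →J1  (Se1 fixes effort; stroke away)
bond 2 →J1  (Se2 (Se) sets effort on bond)
bond 0 →J1  (C1 integral (e out))
bond 3 →R1  (closing 1-jn rule on J1)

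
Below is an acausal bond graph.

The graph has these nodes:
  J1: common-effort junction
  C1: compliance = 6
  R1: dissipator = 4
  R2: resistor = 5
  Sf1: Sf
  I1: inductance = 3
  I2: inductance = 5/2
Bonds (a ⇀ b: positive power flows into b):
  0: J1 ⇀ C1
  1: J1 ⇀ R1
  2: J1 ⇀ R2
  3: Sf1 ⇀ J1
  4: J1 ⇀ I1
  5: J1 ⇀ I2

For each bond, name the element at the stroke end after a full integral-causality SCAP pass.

bond 3 stroke→Sf1  (source Sf1 imposes f)
bond 0 stroke→J1  (C1 integral (e out))
bond 1 stroke→R1  (0-jn J1 has e-setter on 0)
bond 2 stroke→R2  (0-jn J1 has e-setter on 0)
bond 4 stroke→I1  (J1: bond 0 brought effort, rest push out)
bond 5 stroke→I2  (0-jn J1 has e-setter on 0)

β0 stroke→J1
β1 stroke→R1
β2 stroke→R2
β3 stroke→Sf1
β4 stroke→I1
β5 stroke→I2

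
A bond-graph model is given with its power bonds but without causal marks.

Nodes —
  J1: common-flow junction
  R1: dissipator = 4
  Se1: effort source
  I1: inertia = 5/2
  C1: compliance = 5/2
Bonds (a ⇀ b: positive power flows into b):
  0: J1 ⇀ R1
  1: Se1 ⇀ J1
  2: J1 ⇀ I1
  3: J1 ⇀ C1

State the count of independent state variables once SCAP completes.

b1 stroke at J1  (Se1 (Se) sets effort on bond)
b2 stroke at I1  (prefer integral on I1)
b0 stroke at J1  (common-f at J1 fixed by 2)
b3 stroke at J1  (J1: bond 2 brought flow, rest push out)

2  (C1, I1 all integral)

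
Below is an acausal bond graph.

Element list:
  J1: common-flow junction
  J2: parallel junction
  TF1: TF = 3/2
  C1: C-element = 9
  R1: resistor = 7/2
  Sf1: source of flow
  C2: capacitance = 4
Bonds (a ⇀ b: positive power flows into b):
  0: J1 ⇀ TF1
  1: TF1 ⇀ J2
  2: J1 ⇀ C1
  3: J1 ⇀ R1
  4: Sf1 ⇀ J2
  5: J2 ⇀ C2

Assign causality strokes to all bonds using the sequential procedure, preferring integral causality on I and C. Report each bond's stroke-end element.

β4 stroke→Sf1  (Sf1 (Sf) sets flow on bond)
β2 stroke→J1  (prefer integral on C1)
β5 stroke→J2  (C2: C, integral causality)
β1 stroke→TF1  (J2: bond 5 brought effort, rest push out)
β0 stroke→J1  (through TF1, causality passes straight; one stroke at TF1)
β3 stroke→R1  (J1: last free bond brings flow in)

bond 0 stroke→J1
bond 1 stroke→TF1
bond 2 stroke→J1
bond 3 stroke→R1
bond 4 stroke→Sf1
bond 5 stroke→J2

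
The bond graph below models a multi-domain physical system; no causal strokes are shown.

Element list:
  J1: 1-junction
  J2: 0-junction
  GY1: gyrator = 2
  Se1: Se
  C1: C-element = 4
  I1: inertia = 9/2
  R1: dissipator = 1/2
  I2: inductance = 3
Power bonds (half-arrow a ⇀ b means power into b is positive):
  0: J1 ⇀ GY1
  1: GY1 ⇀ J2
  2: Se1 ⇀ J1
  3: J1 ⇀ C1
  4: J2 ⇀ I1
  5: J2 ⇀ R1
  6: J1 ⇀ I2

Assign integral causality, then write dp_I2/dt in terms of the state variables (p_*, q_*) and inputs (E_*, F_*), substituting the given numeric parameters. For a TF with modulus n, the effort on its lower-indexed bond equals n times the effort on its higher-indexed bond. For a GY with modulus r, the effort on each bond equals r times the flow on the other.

β2 |J1  (Se1 fixes effort; stroke away)
β3 |J1  (C1 outputs effort q/C1)
β4 |I1  (prefer integral on I1)
β6 |I2  (I2 integral (f out))
β0 |J1  (J1 flow already set via bond 6)
β1 |J2  (GY1: gyrator matches bond 0)
β5 |R1  (common-e at J2 fixed by 1)

dp_I2/dt = E_Se1 - 4*p_I1/9 - 8*p_I2/3 - q_C1/4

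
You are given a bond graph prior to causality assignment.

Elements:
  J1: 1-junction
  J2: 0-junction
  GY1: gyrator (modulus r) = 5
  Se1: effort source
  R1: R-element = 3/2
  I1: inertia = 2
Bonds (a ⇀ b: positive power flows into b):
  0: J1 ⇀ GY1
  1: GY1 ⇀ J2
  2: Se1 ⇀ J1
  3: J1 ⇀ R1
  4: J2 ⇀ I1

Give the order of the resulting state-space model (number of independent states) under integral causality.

1  (I1 all integral)

bond 2 stroke→J1  (Se1 (Se) sets effort on bond)
bond 4 stroke→I1  (prefer integral on I1)
bond 1 stroke→J2  (closing 0-jn rule on J2)
bond 0 stroke→J1  (through GY1, causality inverts; strokes same side of GY1)
bond 3 stroke→R1  (J1 needs exactly one f-in)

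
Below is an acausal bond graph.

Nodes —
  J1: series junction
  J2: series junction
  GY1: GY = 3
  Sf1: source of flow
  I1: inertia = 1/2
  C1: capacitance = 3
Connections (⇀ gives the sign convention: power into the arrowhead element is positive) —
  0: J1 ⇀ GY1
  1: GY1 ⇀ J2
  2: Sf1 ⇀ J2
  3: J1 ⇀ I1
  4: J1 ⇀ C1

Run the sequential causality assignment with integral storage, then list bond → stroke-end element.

#0 |J1
#1 |J2
#2 |Sf1
#3 |I1
#4 |J1

#2 stroke→Sf1  (source Sf1 imposes f)
#1 stroke→J2  (1-jn J2 has f-setter on 2)
#0 stroke→J1  (GY1 both-in/both-out from 1)
#3 stroke→I1  (I1 integral (f out))
#4 stroke→J1  (1-jn J1 has f-setter on 3)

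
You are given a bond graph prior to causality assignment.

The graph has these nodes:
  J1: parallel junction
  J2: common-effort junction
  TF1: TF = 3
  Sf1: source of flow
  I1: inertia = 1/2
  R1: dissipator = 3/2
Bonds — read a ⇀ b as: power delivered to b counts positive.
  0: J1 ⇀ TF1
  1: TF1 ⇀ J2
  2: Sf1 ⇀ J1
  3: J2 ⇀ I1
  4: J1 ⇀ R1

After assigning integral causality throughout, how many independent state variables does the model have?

1  (I1 all integral)

bond 2 |Sf1  (Sf1: flow source, stroke at near end)
bond 3 |I1  (prefer integral on I1)
bond 1 |J2  (only one effort-in slot at J2)
bond 0 |TF1  (through TF1, causality passes straight; one stroke at TF1)
bond 4 |J1  (J1 needs exactly one e-in)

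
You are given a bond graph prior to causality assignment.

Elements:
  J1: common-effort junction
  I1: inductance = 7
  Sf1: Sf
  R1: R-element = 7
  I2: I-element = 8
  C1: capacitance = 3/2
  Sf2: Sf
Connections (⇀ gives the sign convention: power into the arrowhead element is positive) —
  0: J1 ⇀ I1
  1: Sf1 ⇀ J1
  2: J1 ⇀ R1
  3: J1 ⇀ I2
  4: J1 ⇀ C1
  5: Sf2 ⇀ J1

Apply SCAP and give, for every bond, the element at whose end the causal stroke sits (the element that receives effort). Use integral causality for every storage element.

#0 |I1
#1 |Sf1
#2 |R1
#3 |I2
#4 |J1
#5 |Sf2

bond 1 |Sf1  (Sf1: flow source, stroke at near end)
bond 5 |Sf2  (Sf2 (Sf) sets flow on bond)
bond 0 |I1  (prefer integral on I1)
bond 3 |I2  (I2 integral (f out))
bond 4 |J1  (prefer integral on C1)
bond 2 |R1  (0-jn J1 has e-setter on 4)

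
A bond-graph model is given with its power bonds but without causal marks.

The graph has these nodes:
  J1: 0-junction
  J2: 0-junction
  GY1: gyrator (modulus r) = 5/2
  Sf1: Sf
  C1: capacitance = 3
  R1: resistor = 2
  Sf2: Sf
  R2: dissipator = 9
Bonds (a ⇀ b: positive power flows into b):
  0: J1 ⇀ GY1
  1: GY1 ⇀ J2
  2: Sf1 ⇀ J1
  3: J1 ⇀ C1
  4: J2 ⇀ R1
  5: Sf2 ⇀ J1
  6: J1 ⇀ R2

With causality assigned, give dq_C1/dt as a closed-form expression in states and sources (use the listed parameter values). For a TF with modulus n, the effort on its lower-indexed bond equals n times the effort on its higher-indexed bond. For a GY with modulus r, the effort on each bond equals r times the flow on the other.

dq_C1/dt = F_Sf1 + F_Sf2 - 97*q_C1/675

b2 →Sf1  (Sf1: flow source, stroke at near end)
b5 →Sf2  (Sf2 (Sf) sets flow on bond)
b3 →J1  (prefer integral on C1)
b0 →GY1  (common-e at J1 fixed by 3)
b6 →R2  (J1: bond 3 brought effort, rest push out)
b1 →GY1  (through GY1, causality inverts; strokes same side of GY1)
b4 →J2  (only one effort-in slot at J2)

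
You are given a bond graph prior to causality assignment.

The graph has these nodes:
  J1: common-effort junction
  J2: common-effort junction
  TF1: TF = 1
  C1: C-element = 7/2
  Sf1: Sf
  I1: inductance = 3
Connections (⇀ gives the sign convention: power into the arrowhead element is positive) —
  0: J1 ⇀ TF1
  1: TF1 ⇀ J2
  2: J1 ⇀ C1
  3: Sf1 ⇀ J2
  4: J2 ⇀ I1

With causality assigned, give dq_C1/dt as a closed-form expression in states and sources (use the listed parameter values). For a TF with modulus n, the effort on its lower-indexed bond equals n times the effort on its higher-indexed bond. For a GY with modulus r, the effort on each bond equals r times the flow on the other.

dq_C1/dt = F_Sf1 - p_I1/3

β3 stroke→Sf1  (Sf1: flow source, stroke at near end)
β2 stroke→J1  (prefer integral on C1)
β0 stroke→TF1  (J1 effort already set via bond 2)
β1 stroke→J2  (TF TF1: opposite of bond 0)
β4 stroke→I1  (J2 effort already set via bond 1)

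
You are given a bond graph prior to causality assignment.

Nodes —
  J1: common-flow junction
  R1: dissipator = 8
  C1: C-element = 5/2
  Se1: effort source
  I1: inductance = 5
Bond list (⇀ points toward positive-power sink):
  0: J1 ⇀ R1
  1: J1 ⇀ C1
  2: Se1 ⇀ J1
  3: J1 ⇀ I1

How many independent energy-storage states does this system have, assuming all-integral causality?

2  (C1, I1 all integral)

#2 →J1  (Se1 (Se) sets effort on bond)
#1 →J1  (C1 integral (e out))
#3 →I1  (prefer integral on I1)
#0 →J1  (1-jn J1 has f-setter on 3)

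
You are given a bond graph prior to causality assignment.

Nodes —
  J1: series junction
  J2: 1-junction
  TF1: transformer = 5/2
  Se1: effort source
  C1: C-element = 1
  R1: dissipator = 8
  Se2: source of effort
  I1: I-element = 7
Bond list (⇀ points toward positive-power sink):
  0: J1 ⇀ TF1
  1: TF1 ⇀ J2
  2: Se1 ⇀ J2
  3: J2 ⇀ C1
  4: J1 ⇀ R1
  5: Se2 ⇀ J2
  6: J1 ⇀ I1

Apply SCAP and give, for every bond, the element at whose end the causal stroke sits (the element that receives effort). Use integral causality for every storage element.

b0 stroke→J1
b1 stroke→TF1
b2 stroke→J2
b3 stroke→J2
b4 stroke→J1
b5 stroke→J2
b6 stroke→I1

#2 |J2  (Se1 (Se) sets effort on bond)
#5 |J2  (source Se2 imposes e)
#3 |J2  (C1 outputs effort q/C1)
#1 |TF1  (J2 needs exactly one f-in)
#0 |J1  (TF1 one-in-one-out from 1)
#6 |I1  (I1 integral (f out))
#4 |J1  (common-f at J1 fixed by 6)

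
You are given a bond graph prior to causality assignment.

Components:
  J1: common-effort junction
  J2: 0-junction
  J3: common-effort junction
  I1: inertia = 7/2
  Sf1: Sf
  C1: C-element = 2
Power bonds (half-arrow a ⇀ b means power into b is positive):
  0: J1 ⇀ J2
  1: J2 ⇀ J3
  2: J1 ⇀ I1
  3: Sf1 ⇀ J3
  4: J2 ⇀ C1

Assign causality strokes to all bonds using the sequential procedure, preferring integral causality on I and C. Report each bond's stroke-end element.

b3 stroke at Sf1  (Sf1: flow source, stroke at near end)
b1 stroke at J3  (only one effort-in slot at J3)
b2 stroke at I1  (I1: I, integral causality)
b0 stroke at J1  (only one effort-in slot at J1)
b4 stroke at J2  (only one effort-in slot at J2)

b0 stroke at J1
b1 stroke at J3
b2 stroke at I1
b3 stroke at Sf1
b4 stroke at J2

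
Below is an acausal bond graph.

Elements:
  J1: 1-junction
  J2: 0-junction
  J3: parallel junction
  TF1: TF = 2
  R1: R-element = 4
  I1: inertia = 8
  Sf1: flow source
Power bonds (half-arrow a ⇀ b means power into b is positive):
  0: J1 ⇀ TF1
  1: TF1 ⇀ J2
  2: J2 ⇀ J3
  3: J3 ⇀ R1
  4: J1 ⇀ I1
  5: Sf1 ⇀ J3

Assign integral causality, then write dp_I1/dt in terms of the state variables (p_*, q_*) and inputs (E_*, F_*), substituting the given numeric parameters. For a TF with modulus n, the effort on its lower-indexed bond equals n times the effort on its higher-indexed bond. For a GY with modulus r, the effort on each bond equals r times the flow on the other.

β5 |Sf1  (source Sf1 imposes f)
β4 |I1  (I1 integral (f out))
β0 |J1  (J1 flow already set via bond 4)
β1 |TF1  (through TF1, causality passes straight; one stroke at TF1)
β2 |J2  (J2: last free bond brings effort in)
β3 |J3  (only one effort-in slot at J3)

dp_I1/dt = -8*F_Sf1 - 2*p_I1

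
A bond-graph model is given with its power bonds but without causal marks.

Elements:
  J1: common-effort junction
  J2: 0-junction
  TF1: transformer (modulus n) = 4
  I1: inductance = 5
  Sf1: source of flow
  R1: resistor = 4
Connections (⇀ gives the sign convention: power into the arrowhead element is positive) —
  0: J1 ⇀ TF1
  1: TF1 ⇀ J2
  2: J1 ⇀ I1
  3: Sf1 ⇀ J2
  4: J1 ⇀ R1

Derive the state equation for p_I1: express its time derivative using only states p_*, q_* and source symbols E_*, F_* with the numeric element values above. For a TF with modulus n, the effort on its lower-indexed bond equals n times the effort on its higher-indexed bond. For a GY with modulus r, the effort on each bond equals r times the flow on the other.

bond 3 stroke→Sf1  (Sf1: flow source, stroke at near end)
bond 1 stroke→J2  (closing 0-jn rule on J2)
bond 0 stroke→TF1  (through TF1, causality passes straight; one stroke at TF1)
bond 2 stroke→I1  (I1: I, integral causality)
bond 4 stroke→J1  (only one effort-in slot at J1)

dp_I1/dt = F_Sf1 - 4*p_I1/5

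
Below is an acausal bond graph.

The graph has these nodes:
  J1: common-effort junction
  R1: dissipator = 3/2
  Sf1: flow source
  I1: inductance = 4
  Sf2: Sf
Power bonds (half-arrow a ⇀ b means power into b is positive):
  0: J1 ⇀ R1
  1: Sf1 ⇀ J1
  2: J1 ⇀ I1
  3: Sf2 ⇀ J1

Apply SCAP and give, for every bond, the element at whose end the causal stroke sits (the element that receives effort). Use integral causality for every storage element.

b0 |J1
b1 |Sf1
b2 |I1
b3 |Sf2

β1 |Sf1  (Sf1: flow source, stroke at near end)
β3 |Sf2  (Sf2: flow source, stroke at near end)
β2 |I1  (I1 integral (f out))
β0 |J1  (J1: last free bond brings effort in)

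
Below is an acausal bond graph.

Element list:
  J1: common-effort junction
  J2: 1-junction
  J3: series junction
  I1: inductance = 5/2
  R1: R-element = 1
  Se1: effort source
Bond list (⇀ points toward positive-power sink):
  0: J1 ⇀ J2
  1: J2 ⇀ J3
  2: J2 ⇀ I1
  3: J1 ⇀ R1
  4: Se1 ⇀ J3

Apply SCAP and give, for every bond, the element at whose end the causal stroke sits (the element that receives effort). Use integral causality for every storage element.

bond 4 →J3  (source Se1 imposes e)
bond 1 →J2  (closing 1-jn rule on J3)
bond 2 →I1  (I1 outputs flow p/I1)
bond 0 →J2  (J2 flow already set via bond 2)
bond 3 →J1  (only one effort-in slot at J1)

β0 stroke→J2
β1 stroke→J2
β2 stroke→I1
β3 stroke→J1
β4 stroke→J3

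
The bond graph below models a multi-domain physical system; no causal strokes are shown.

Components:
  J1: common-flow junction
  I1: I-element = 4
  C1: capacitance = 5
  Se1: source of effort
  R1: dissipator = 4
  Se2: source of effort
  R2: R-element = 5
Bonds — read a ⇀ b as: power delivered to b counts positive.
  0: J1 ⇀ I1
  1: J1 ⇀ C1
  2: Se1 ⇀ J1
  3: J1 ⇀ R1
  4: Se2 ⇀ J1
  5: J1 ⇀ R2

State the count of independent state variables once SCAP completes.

β2 |J1  (Se1 (Se) sets effort on bond)
β4 |J1  (source Se2 imposes e)
β0 |I1  (I1 integral (f out))
β1 |J1  (common-f at J1 fixed by 0)
β3 |J1  (J1: bond 0 brought flow, rest push out)
β5 |J1  (1-jn J1 has f-setter on 0)

2  (C1, I1 all integral)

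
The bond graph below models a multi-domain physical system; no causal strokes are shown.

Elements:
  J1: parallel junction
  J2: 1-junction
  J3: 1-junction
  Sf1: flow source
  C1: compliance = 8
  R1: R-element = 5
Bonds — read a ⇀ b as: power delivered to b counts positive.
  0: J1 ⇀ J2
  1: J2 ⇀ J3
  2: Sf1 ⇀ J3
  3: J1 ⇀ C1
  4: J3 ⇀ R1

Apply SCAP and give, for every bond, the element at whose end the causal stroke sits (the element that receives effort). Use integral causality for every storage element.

b0 stroke→J2
b1 stroke→J3
b2 stroke→Sf1
b3 stroke→J1
b4 stroke→J3

bond 2 stroke at Sf1  (Sf1 (Sf) sets flow on bond)
bond 1 stroke at J3  (common-f at J3 fixed by 2)
bond 4 stroke at J3  (J3 flow already set via bond 2)
bond 0 stroke at J2  (common-f at J2 fixed by 1)
bond 3 stroke at J1  (closing 0-jn rule on J1)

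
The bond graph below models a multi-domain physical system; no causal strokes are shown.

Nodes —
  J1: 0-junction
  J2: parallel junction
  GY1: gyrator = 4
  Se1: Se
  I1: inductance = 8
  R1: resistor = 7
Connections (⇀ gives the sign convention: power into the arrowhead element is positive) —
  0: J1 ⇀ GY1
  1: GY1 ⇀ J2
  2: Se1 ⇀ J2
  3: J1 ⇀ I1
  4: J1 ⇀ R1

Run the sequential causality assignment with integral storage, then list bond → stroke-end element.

β2 |J2  (source Se1 imposes e)
β1 |GY1  (common-e at J2 fixed by 2)
β0 |GY1  (GY1: gyrator matches bond 1)
β3 |I1  (prefer integral on I1)
β4 |J1  (closing 0-jn rule on J1)

bond 0 →GY1
bond 1 →GY1
bond 2 →J2
bond 3 →I1
bond 4 →J1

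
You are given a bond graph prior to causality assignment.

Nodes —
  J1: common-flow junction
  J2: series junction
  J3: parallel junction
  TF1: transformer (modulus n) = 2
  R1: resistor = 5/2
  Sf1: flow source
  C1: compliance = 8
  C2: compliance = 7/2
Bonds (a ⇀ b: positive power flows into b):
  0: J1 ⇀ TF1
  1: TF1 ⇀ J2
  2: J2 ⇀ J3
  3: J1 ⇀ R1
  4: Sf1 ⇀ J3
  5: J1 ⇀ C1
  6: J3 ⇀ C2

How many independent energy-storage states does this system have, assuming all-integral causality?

β4 |Sf1  (Sf1 (Sf) sets flow on bond)
β5 |J1  (C1: C, integral causality)
β6 |J3  (C2 integral (e out))
β2 |J2  (common-e at J3 fixed by 6)
β1 |TF1  (only one flow-in slot at J2)
β0 |J1  (TF1 one-in-one-out from 1)
β3 |R1  (J1 needs exactly one f-in)

2  (C1, C2 all integral)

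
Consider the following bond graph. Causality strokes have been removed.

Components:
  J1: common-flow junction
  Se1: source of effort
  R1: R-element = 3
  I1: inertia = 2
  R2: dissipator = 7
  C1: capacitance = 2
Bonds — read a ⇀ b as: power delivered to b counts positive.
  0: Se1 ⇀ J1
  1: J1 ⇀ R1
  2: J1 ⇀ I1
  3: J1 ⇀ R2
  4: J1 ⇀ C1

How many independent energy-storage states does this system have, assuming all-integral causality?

β0 →J1  (Se1 fixes effort; stroke away)
β2 →I1  (I1: I, integral causality)
β1 →J1  (common-f at J1 fixed by 2)
β3 →J1  (J1 flow already set via bond 2)
β4 →J1  (J1: bond 2 brought flow, rest push out)

2  (C1, I1 all integral)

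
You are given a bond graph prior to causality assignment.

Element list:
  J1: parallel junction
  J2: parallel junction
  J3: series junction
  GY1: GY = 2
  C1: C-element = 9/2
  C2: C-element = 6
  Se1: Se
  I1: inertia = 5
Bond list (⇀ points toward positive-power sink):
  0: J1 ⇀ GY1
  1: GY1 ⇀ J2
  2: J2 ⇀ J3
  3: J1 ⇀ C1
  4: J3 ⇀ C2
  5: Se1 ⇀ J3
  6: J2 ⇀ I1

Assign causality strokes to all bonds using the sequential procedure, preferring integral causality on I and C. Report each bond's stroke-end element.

b5 stroke at J3  (source Se1 imposes e)
b3 stroke at J1  (C1 outputs effort q/C1)
b0 stroke at GY1  (common-e at J1 fixed by 3)
b1 stroke at GY1  (through GY1, causality inverts; strokes same side of GY1)
b4 stroke at J3  (C2: C, integral causality)
b2 stroke at J2  (J3 needs exactly one f-in)
b6 stroke at I1  (common-e at J2 fixed by 2)

#0 stroke at GY1
#1 stroke at GY1
#2 stroke at J2
#3 stroke at J1
#4 stroke at J3
#5 stroke at J3
#6 stroke at I1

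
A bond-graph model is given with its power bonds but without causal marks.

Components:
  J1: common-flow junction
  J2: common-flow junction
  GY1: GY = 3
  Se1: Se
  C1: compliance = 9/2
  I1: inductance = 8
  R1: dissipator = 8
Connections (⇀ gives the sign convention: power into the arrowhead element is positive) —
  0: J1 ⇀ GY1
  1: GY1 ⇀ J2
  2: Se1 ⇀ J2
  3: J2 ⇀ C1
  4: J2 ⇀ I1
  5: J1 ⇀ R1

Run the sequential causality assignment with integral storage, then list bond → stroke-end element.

β0 |J1
β1 |J2
β2 |J2
β3 |J2
β4 |I1
β5 |R1

β2 →J2  (Se1: effort source, stroke at far end)
β3 →J2  (prefer integral on C1)
β4 →I1  (prefer integral on I1)
β1 →J2  (common-f at J2 fixed by 4)
β0 →J1  (GY GY1: same side as bond 1)
β5 →R1  (J1: last free bond brings flow in)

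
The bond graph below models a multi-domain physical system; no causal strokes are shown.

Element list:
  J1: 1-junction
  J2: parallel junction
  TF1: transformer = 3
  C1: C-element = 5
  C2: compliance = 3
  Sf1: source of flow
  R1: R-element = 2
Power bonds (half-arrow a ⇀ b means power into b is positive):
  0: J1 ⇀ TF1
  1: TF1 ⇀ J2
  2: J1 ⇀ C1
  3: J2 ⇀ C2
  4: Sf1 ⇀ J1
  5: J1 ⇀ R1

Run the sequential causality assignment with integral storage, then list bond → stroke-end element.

bond 4 |Sf1  (Sf1 (Sf) sets flow on bond)
bond 0 |J1  (1-jn J1 has f-setter on 4)
bond 2 |J1  (common-f at J1 fixed by 4)
bond 5 |J1  (J1: bond 4 brought flow, rest push out)
bond 1 |TF1  (TF1: transformer flips bond 0)
bond 3 |J2  (only one effort-in slot at J2)

b0 →J1
b1 →TF1
b2 →J1
b3 →J2
b4 →Sf1
b5 →J1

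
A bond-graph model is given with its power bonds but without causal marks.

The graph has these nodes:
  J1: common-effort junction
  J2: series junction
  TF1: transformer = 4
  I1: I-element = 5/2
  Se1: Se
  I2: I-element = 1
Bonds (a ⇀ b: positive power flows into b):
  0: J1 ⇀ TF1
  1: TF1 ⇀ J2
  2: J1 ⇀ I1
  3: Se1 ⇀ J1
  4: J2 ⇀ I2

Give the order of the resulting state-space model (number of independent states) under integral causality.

2  (I1, I2 all integral)

bond 3 →J1  (Se1 (Se) sets effort on bond)
bond 0 →TF1  (J1: bond 3 brought effort, rest push out)
bond 2 →I1  (common-e at J1 fixed by 3)
bond 1 →J2  (TF1 one-in-one-out from 0)
bond 4 →I2  (closing 1-jn rule on J2)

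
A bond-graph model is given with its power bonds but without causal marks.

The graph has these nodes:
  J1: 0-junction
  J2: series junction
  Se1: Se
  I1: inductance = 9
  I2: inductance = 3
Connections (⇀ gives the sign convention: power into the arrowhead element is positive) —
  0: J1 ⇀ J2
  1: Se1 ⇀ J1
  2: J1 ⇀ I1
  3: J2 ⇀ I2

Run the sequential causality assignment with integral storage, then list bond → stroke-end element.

b0 |J2
b1 |J1
b2 |I1
b3 |I2

b1 |J1  (Se1: effort source, stroke at far end)
b0 |J2  (common-e at J1 fixed by 1)
b2 |I1  (J1 effort already set via bond 1)
b3 |I2  (only one flow-in slot at J2)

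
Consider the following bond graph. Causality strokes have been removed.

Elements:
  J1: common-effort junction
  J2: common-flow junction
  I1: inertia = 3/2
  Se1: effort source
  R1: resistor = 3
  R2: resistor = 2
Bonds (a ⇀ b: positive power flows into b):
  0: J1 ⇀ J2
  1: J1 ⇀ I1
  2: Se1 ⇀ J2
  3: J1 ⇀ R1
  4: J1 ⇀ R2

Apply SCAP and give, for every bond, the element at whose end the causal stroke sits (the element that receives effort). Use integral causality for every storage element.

bond 0 →J1
bond 1 →I1
bond 2 →J2
bond 3 →R1
bond 4 →R2

bond 2 stroke at J2  (Se1 fixes effort; stroke away)
bond 0 stroke at J1  (J2: last free bond brings flow in)
bond 1 stroke at I1  (common-e at J1 fixed by 0)
bond 3 stroke at R1  (0-jn J1 has e-setter on 0)
bond 4 stroke at R2  (J1: bond 0 brought effort, rest push out)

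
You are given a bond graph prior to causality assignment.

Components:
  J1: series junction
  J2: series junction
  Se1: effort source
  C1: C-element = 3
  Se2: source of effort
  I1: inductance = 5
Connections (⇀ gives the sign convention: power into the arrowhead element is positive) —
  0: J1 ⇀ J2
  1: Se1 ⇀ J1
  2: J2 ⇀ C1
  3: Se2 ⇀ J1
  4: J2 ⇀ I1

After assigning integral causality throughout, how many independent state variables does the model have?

β1 stroke at J1  (Se1: effort source, stroke at far end)
β3 stroke at J1  (Se2: effort source, stroke at far end)
β0 stroke at J2  (closing 1-jn rule on J1)
β2 stroke at J2  (C1 integral (e out))
β4 stroke at I1  (only one flow-in slot at J2)

2  (C1, I1 all integral)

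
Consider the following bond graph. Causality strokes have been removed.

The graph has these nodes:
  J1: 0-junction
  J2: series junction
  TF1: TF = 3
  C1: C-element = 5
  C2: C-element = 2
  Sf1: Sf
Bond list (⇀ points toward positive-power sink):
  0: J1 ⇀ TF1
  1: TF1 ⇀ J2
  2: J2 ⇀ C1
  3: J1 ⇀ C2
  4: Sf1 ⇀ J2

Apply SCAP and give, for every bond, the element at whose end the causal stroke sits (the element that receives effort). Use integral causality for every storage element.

#4 |Sf1  (Sf1: flow source, stroke at near end)
#1 |J2  (common-f at J2 fixed by 4)
#2 |J2  (common-f at J2 fixed by 4)
#0 |TF1  (TF1: transformer flips bond 1)
#3 |J1  (J1 needs exactly one e-in)

b0 →TF1
b1 →J2
b2 →J2
b3 →J1
b4 →Sf1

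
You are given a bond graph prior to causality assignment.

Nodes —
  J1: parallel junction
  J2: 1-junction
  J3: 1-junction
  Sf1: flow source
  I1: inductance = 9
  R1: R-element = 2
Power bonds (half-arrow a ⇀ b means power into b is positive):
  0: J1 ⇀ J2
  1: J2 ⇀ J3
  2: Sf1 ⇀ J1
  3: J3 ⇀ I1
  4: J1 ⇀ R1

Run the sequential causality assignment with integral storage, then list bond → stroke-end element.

bond 2 stroke→Sf1  (Sf1 (Sf) sets flow on bond)
bond 3 stroke→I1  (I1: I, integral causality)
bond 1 stroke→J3  (J3: bond 3 brought flow, rest push out)
bond 0 stroke→J2  (1-jn J2 has f-setter on 1)
bond 4 stroke→J1  (only one effort-in slot at J1)

b0 →J2
b1 →J3
b2 →Sf1
b3 →I1
b4 →J1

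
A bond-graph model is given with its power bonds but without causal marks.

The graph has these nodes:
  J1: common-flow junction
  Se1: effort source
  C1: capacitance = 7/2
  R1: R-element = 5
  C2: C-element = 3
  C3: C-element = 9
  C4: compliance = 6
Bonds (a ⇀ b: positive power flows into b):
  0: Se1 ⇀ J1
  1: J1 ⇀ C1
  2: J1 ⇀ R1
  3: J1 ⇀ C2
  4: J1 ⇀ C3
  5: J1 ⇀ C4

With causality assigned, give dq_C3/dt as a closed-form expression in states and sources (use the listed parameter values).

dq_C3/dt = E_Se1/5 - 2*q_C1/35 - q_C2/15 - q_C3/45 - q_C4/30

b0 →J1  (Se1: effort source, stroke at far end)
b1 →J1  (C1 integral (e out))
b3 →J1  (C2: C, integral causality)
b4 →J1  (C3 outputs effort q/C3)
b5 →J1  (C4 outputs effort q/C4)
b2 →R1  (J1: last free bond brings flow in)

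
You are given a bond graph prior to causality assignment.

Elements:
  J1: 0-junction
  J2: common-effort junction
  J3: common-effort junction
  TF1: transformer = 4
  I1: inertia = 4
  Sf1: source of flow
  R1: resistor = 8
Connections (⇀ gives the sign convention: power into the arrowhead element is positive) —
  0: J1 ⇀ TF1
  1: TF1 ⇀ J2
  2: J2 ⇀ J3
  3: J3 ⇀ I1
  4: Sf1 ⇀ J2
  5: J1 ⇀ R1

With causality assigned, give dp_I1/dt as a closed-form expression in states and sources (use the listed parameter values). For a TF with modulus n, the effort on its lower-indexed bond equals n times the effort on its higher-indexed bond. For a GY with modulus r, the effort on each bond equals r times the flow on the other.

#4 →Sf1  (Sf1 fixes flow; stroke at Sf1)
#3 →I1  (I1 outputs flow p/I1)
#2 →J3  (closing 0-jn rule on J3)
#1 →J2  (only one effort-in slot at J2)
#0 →TF1  (through TF1, causality passes straight; one stroke at TF1)
#5 →J1  (only one effort-in slot at J1)

dp_I1/dt = F_Sf1/2 - p_I1/8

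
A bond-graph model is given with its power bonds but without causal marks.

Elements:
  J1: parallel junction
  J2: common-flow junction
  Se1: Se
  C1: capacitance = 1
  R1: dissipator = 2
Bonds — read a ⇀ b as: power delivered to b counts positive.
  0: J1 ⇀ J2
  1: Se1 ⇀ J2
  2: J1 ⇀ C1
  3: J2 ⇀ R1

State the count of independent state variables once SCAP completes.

1  (C1 all integral)

β1 stroke→J2  (Se1: effort source, stroke at far end)
β2 stroke→J1  (prefer integral on C1)
β0 stroke→J2  (J1: bond 2 brought effort, rest push out)
β3 stroke→R1  (only one flow-in slot at J2)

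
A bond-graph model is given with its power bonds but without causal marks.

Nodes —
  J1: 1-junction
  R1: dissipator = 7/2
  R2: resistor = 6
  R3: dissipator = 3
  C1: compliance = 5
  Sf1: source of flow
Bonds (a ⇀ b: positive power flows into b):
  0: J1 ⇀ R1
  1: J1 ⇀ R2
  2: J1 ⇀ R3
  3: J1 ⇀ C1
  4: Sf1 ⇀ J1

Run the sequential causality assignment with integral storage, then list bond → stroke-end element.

#4 stroke→Sf1  (Sf1: flow source, stroke at near end)
#0 stroke→J1  (common-f at J1 fixed by 4)
#1 stroke→J1  (common-f at J1 fixed by 4)
#2 stroke→J1  (common-f at J1 fixed by 4)
#3 stroke→J1  (common-f at J1 fixed by 4)

bond 0 stroke at J1
bond 1 stroke at J1
bond 2 stroke at J1
bond 3 stroke at J1
bond 4 stroke at Sf1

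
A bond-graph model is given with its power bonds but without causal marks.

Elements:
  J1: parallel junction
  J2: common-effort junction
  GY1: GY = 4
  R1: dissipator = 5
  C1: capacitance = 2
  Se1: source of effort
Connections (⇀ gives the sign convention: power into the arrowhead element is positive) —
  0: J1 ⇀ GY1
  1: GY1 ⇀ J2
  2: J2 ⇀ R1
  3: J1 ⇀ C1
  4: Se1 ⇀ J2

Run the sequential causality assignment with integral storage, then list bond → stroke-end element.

#4 stroke at J2  (Se1: effort source, stroke at far end)
#1 stroke at GY1  (J2 effort already set via bond 4)
#2 stroke at R1  (0-jn J2 has e-setter on 4)
#0 stroke at GY1  (through GY1, causality inverts; strokes same side of GY1)
#3 stroke at J1  (only one effort-in slot at J1)

b0 stroke at GY1
b1 stroke at GY1
b2 stroke at R1
b3 stroke at J1
b4 stroke at J2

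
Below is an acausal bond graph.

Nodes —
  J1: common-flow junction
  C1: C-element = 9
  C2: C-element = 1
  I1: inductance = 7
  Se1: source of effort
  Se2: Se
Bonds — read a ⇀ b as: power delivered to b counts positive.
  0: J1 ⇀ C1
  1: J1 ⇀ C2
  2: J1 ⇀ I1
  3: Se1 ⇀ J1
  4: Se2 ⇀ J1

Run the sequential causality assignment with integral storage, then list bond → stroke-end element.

β3 →J1  (source Se1 imposes e)
β4 →J1  (Se2 (Se) sets effort on bond)
β0 →J1  (C1 integral (e out))
β1 →J1  (C2: C, integral causality)
β2 →I1  (only one flow-in slot at J1)

bond 0 |J1
bond 1 |J1
bond 2 |I1
bond 3 |J1
bond 4 |J1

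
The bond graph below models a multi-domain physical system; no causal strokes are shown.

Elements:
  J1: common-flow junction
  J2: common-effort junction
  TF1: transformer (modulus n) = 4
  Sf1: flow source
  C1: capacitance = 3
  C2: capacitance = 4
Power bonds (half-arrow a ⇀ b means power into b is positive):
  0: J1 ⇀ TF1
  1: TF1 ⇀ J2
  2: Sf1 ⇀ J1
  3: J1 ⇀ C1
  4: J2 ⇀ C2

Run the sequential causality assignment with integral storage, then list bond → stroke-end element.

#0 stroke at J1
#1 stroke at TF1
#2 stroke at Sf1
#3 stroke at J1
#4 stroke at J2

#2 |Sf1  (Sf1: flow source, stroke at near end)
#0 |J1  (1-jn J1 has f-setter on 2)
#3 |J1  (1-jn J1 has f-setter on 2)
#1 |TF1  (TF1: transformer flips bond 0)
#4 |J2  (closing 0-jn rule on J2)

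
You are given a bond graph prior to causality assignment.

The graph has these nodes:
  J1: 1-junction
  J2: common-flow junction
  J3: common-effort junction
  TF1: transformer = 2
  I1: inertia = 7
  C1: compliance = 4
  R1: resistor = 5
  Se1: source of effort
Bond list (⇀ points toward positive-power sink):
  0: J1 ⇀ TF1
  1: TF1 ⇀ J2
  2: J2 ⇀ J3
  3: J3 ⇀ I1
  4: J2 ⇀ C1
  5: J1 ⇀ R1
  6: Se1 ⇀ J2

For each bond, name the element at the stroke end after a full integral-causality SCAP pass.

#6 →J2  (Se1: effort source, stroke at far end)
#3 →I1  (prefer integral on I1)
#2 →J3  (J3 needs exactly one e-in)
#1 →J2  (J2: bond 2 brought flow, rest push out)
#4 →J2  (J2 flow already set via bond 2)
#0 →TF1  (TF1: transformer flips bond 1)
#5 →J1  (common-f at J1 fixed by 0)

β0 stroke at TF1
β1 stroke at J2
β2 stroke at J3
β3 stroke at I1
β4 stroke at J2
β5 stroke at J1
β6 stroke at J2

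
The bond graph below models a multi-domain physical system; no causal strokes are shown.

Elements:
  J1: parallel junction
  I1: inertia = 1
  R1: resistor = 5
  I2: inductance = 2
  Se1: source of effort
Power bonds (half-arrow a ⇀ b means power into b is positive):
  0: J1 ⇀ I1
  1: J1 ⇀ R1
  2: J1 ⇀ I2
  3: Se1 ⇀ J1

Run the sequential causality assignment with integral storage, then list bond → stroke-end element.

b3 |J1  (Se1 (Se) sets effort on bond)
b0 |I1  (common-e at J1 fixed by 3)
b1 |R1  (0-jn J1 has e-setter on 3)
b2 |I2  (0-jn J1 has e-setter on 3)

β0 stroke at I1
β1 stroke at R1
β2 stroke at I2
β3 stroke at J1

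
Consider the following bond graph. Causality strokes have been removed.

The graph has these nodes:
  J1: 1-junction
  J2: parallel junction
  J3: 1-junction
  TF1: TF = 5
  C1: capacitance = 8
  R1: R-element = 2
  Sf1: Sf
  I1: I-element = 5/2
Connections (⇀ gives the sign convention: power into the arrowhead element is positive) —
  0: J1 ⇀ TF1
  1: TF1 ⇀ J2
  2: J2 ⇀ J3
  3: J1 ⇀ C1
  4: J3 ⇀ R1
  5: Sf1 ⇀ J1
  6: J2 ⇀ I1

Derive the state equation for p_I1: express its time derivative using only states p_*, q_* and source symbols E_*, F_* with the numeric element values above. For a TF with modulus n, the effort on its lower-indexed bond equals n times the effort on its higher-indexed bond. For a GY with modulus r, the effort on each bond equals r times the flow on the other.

dp_I1/dt = 10*F_Sf1 - 4*p_I1/5

#5 stroke at Sf1  (source Sf1 imposes f)
#0 stroke at J1  (J1: bond 5 brought flow, rest push out)
#3 stroke at J1  (1-jn J1 has f-setter on 5)
#1 stroke at TF1  (TF1: transformer flips bond 0)
#6 stroke at I1  (I1: I, integral causality)
#2 stroke at J2  (J2: last free bond brings effort in)
#4 stroke at J3  (J3 flow already set via bond 2)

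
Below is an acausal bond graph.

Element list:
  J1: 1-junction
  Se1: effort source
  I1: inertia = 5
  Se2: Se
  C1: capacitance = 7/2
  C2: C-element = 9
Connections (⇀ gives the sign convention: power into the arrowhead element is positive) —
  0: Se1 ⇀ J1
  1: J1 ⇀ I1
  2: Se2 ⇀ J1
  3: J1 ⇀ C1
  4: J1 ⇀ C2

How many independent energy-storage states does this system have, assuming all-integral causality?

bond 0 stroke→J1  (source Se1 imposes e)
bond 2 stroke→J1  (Se2: effort source, stroke at far end)
bond 1 stroke→I1  (I1 integral (f out))
bond 3 stroke→J1  (common-f at J1 fixed by 1)
bond 4 stroke→J1  (J1: bond 1 brought flow, rest push out)

3  (C1, C2, I1 all integral)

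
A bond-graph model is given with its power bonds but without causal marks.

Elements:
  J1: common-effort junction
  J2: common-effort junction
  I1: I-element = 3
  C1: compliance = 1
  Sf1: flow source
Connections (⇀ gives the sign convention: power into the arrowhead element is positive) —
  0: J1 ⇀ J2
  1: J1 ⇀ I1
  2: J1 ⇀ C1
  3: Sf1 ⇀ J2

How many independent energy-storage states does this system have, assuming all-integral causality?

2  (C1, I1 all integral)

β3 |Sf1  (Sf1 fixes flow; stroke at Sf1)
β0 |J2  (only one effort-in slot at J2)
β1 |I1  (I1: I, integral causality)
β2 |J1  (J1 needs exactly one e-in)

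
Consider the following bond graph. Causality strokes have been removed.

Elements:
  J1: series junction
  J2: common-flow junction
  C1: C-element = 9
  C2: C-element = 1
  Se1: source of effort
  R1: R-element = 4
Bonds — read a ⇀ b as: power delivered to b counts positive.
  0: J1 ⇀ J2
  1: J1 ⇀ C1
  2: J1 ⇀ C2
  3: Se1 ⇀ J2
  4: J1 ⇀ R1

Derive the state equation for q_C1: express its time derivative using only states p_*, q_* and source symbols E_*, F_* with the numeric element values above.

dq_C1/dt = E_Se1/4 - q_C1/36 - q_C2/4

bond 3 |J2  (Se1 fixes effort; stroke away)
bond 0 |J1  (closing 1-jn rule on J2)
bond 1 |J1  (C1 integral (e out))
bond 2 |J1  (prefer integral on C2)
bond 4 |R1  (only one flow-in slot at J1)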